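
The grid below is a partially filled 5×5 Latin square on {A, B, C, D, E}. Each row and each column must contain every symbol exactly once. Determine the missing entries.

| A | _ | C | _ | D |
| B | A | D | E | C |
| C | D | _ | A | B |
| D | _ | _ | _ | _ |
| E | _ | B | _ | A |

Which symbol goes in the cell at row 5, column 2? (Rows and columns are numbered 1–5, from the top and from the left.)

C

(r1,c4) = B
(r3,c3) = E
(r4,c3) = A
(r4,c4) = C
(r4,c5) = E
(r5,c2) = C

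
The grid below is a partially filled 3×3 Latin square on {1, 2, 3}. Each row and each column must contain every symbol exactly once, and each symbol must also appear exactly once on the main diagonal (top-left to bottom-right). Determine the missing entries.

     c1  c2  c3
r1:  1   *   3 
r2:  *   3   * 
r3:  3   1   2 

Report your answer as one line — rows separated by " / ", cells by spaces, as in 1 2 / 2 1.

Cell (r1,c2): row 1 has {1,3}; column 2 has {1,3} → 2.
Cell (r2,c1): row 2 has {3}; column 1 has {1,3} → 2.
Cell (r2,c3): row 2 has {2,3}; column 3 has {2,3} → 1.

1 2 3 / 2 3 1 / 3 1 2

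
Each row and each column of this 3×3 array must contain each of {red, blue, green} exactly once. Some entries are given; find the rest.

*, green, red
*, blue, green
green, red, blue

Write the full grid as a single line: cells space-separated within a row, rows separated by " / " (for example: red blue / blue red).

blue green red / red blue green / green red blue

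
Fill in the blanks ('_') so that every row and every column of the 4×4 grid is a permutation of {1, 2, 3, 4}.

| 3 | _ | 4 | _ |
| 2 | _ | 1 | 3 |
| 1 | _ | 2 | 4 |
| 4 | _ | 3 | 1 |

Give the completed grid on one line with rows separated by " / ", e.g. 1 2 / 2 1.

3 1 4 2 / 2 4 1 3 / 1 3 2 4 / 4 2 3 1

row 1 has {3,4}; column 4 has {1,3,4} — only 2 is left for (r1,c4).
row 2 has {1,2,3}; column 2 is empty so far — only 4 is left for (r2,c2).
row 3 has {1,2,4}; column 2 has {4} — only 3 is left for (r3,c2).
row 4 has {1,3,4}; column 2 has {3,4} — only 2 is left for (r4,c2).
row 1 has {2,3,4}; column 2 has {2,3,4} — only 1 is left for (r1,c2).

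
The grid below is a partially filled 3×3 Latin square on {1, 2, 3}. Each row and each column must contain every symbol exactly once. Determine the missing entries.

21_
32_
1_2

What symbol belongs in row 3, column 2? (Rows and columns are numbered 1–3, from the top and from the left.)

3

row 1 has {1,2}; column 3 has {2} — only 3 is left for (r1,c3).
row 2 has {2,3}; column 3 has {2,3} — only 1 is left for (r2,c3).
row 3 has {1,2}; column 2 has {1,2} — only 3 is left for (r3,c2).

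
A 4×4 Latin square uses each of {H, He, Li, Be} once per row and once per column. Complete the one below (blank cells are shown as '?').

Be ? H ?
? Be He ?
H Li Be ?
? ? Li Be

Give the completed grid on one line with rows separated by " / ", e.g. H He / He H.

(r1,c2) = He
(r1,c4) = Li
(r2,c1) = Li
(r2,c4) = H
(r3,c4) = He
(r4,c1) = He
(r4,c2) = H

Be He H Li / Li Be He H / H Li Be He / He H Li Be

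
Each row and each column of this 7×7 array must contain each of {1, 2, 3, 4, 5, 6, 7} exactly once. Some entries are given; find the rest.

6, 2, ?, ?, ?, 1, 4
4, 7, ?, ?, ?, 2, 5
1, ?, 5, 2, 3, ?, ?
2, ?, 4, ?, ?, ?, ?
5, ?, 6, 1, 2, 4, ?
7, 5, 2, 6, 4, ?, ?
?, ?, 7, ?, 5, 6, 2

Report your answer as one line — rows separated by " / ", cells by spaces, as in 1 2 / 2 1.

6 2 3 5 7 1 4 / 4 7 1 3 6 2 5 / 1 4 5 2 3 7 6 / 2 6 4 7 1 5 3 / 5 3 6 1 2 4 7 / 7 5 2 6 4 3 1 / 3 1 7 4 5 6 2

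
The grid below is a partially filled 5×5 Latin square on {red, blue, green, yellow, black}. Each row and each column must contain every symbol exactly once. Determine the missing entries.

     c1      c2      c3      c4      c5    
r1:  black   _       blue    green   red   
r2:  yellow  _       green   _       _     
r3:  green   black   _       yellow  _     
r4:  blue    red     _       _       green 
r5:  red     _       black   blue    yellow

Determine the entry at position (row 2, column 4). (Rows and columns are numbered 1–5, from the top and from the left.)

red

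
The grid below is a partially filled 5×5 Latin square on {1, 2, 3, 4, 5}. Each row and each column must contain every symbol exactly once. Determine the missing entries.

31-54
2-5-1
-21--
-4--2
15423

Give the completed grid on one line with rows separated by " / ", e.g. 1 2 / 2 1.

3 1 2 5 4 / 2 3 5 4 1 / 4 2 1 3 5 / 5 4 3 1 2 / 1 5 4 2 3

(r1,c3): row 1 has {1,3,4,5}; column 3 has {1,4,5}, so it must be 2.
(r2,c2): row 2 has {1,2,5}; column 2 has {1,2,4,5}, so it must be 3.
(r2,c4): row 2 has {1,2,3,5}; column 4 has {2,5}, so it must be 4.
(r3,c4): row 3 has {1,2}; column 4 has {2,4,5}, so it must be 3.
(r3,c5): row 3 has {1,2,3}; column 5 has {1,2,3,4}, so it must be 5.
(r4,c1): row 4 has {2,4}; column 1 has {1,2,3}, so it must be 5.
(r4,c3): row 4 has {2,4,5}; column 3 has {1,2,4,5}, so it must be 3.
(r4,c4): row 4 has {2,3,4,5}; column 4 has {2,3,4,5}, so it must be 1.
(r3,c1): row 3 has {1,2,3,5}; column 1 has {1,2,3,5}, so it must be 4.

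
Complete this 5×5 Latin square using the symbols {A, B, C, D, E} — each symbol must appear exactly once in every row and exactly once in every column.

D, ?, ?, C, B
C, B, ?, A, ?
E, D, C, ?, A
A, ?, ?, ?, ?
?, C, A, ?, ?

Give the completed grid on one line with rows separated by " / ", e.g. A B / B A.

D A E C B / C B D A E / E D C B A / A E B D C / B C A E D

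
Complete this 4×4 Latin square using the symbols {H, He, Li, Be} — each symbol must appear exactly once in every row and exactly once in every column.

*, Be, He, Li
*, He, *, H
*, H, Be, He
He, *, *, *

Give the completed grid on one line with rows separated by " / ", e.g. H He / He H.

H Be He Li / Be He Li H / Li H Be He / He Li H Be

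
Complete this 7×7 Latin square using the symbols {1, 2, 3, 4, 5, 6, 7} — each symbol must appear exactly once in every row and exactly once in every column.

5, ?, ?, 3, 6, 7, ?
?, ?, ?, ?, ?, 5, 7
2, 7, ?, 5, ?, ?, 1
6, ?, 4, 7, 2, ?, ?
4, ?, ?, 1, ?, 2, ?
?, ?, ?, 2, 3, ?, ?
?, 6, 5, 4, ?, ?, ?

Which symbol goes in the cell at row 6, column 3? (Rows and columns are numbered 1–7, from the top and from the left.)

row 2 has {5,7}; column 4 has {1,2,3,4,5,7} — only 6 is left for (r2,c4).
row 3 has {1,2,5,7}; column 5 has {2,3,6} — only 4 is left for (r3,c5).
row 2 has {5,6,7}; column 5 has {2,3,4,6} — only 1 is left for (r2,c5).
row 7 has {4,5,6}; column 5 has {1,2,3,4,6} — only 7 is left for (r7,c5).
row 2 has {1,5,6,7}; column 1 has {2,4,5,6} — only 3 is left for (r2,c1).
row 2 has {1,3,5,6,7}; column 3 has {4,5} — only 2 is left for (r2,c3).
row 5 has {1,2,4}; column 5 has {1,2,3,4,6,7} — only 5 is left for (r5,c5).
row 7 has {4,5,6,7}; column 1 has {2,3,4,5,6} — only 1 is left for (r7,c1).
row 7 has {1,4,5,6,7}; column 6 has {2,5,7} — only 3 is left for (r7,c6).
row 7 has {1,3,4,5,6,7}; column 7 has {1,7} — only 2 is left for (r7,c7).
row 1 has {3,5,6,7}; column 3 has {2,4,5} — only 1 is left for (r1,c3).
row 1 has {1,3,5,6,7}; column 7 has {1,2,7} — only 4 is left for (r1,c7).
row 2 has {1,2,3,5,6,7}; column 2 has {6,7} — only 4 is left for (r2,c2).
row 3 has {1,2,4,5,7}; column 6 has {2,3,5,7} — only 6 is left for (r3,c6).
row 4 has {2,4,6,7}; column 6 has {2,3,5,6,7} — only 1 is left for (r4,c6).
row 5 has {1,2,4,5}; column 2 has {4,6,7} — only 3 is left for (r5,c2).
row 5 has {1,2,3,4,5}; column 7 has {1,2,4,7} — only 6 is left for (r5,c7).
row 6 has {2,3}; column 1 has {1,2,3,4,5,6} — only 7 is left for (r6,c1).
row 6 has {2,3,7}; column 3 has {1,2,4,5} — only 6 is left for (r6,c3).

6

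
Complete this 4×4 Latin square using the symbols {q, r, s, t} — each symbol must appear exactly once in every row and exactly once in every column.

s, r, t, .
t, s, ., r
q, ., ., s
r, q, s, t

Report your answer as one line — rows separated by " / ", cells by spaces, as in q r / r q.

s r t q / t s q r / q t r s / r q s t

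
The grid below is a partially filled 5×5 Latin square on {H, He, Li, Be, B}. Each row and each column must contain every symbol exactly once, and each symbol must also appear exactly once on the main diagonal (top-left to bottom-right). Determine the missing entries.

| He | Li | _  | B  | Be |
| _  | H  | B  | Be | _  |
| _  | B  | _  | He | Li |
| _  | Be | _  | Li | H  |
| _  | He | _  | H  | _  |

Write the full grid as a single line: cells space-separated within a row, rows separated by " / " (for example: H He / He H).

He Li H B Be / Li H B Be He / H B Be He Li / B Be He Li H / Be He Li H B

(r1,c3) = H
(r2,c1) = Li
(r2,c5) = He
(r3,c3) = Be
(r4,c1) = B
(r4,c3) = He
(r5,c1) = Be
(r5,c3) = Li
(r5,c5) = B
(r3,c1) = H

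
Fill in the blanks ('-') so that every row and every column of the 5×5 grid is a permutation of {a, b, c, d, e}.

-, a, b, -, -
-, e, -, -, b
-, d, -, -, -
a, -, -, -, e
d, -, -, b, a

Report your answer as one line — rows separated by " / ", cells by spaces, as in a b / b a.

e a b c d / c e d a b / b d a e c / a b c d e / d c e b a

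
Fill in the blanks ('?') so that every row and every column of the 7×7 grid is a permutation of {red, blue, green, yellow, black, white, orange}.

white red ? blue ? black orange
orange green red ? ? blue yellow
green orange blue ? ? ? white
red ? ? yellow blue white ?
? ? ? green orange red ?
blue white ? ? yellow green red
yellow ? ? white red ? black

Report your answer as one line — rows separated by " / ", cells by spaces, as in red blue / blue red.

(r1,c5) = green
(r2,c4) = black
(r2,c5) = white
(r3,c4) = red
(r3,c5) = black
(r3,c6) = yellow
(r4,c2) = black
(r4,c7) = green
(r5,c1) = black
(r5,c7) = blue
(r6,c4) = orange
(r7,c2) = blue
(r7,c6) = orange
(r1,c3) = yellow
(r4,c3) = orange
(r5,c2) = yellow
(r5,c3) = white
(r6,c3) = black
(r7,c3) = green

white red yellow blue green black orange / orange green red black white blue yellow / green orange blue red black yellow white / red black orange yellow blue white green / black yellow white green orange red blue / blue white black orange yellow green red / yellow blue green white red orange black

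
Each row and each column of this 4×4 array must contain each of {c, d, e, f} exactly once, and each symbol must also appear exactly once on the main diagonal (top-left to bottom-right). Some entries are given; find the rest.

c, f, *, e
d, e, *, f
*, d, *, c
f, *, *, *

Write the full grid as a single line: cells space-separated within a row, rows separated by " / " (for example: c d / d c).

(r1,c3) = d
(r2,c3) = c
(r3,c1) = e
(r3,c3) = f
(r4,c2) = c
(r4,c3) = e
(r4,c4) = d

c f d e / d e c f / e d f c / f c e d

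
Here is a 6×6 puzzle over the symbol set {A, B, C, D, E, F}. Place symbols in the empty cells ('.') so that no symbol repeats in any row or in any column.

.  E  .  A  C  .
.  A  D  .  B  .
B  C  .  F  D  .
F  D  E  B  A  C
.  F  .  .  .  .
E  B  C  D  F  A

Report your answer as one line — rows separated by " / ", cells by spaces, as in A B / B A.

D E F A C B / C A D E B F / B C A F D E / F D E B A C / A F B C E D / E B C D F A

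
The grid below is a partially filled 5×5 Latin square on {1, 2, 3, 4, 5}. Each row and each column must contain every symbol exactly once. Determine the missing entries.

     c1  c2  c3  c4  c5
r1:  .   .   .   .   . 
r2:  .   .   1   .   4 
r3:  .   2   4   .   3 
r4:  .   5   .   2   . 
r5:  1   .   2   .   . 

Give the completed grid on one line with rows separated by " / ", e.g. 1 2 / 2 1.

3 1 5 4 2 / 2 3 1 5 4 / 5 2 4 1 3 / 4 5 3 2 1 / 1 4 2 3 5

Cell (r2,c2): row 2 has {1,4}; column 2 has {2,5} → 3.
Cell (r2,c4): row 2 has {1,3,4}; column 4 has {2} → 5.
Cell (r3,c1): row 3 has {2,3,4}; column 1 has {1} → 5.
Cell (r3,c4): row 3 has {2,3,4,5}; column 4 has {2,5} → 1.
Cell (r4,c3): row 4 has {2,5}; column 3 has {1,2,4} → 3.
Cell (r4,c5): row 4 has {2,3,5}; column 5 has {3,4} → 1.
Cell (r5,c2): row 5 has {1,2}; column 2 has {2,3,5} → 4.
Cell (r5,c4): row 5 has {1,2,4}; column 4 has {1,2,5} → 3.
Cell (r5,c5): row 5 has {1,2,3,4}; column 5 has {1,3,4} → 5.
Cell (r1,c2): row 1 is empty so far; column 2 has {2,3,4,5} → 1.
Cell (r1,c3): row 1 has {1}; column 3 has {1,2,3,4} → 5.
Cell (r1,c4): row 1 has {1,5}; column 4 has {1,2,3,5} → 4.
Cell (r1,c5): row 1 has {1,4,5}; column 5 has {1,3,4,5} → 2.
Cell (r2,c1): row 2 has {1,3,4,5}; column 1 has {1,5} → 2.
Cell (r4,c1): row 4 has {1,2,3,5}; column 1 has {1,2,5} → 4.
Cell (r1,c1): row 1 has {1,2,4,5}; column 1 has {1,2,4,5} → 3.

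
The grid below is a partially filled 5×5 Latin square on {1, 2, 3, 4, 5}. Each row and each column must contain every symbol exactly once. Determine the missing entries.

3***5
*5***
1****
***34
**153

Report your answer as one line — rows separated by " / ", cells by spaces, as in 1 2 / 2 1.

3 2 4 1 5 / 4 5 3 2 1 / 1 3 5 4 2 / 5 1 2 3 4 / 2 4 1 5 3

Cell (r3,c5): row 3 has {1}; column 5 has {3,4,5} → 2.
Cell (r2,c5): row 2 has {5}; column 5 has {2,3,4,5} → 1.
Cell (r3,c4): row 3 has {1,2}; column 4 has {3,5} → 4.
Cell (r2,c4): row 2 has {1,5}; column 4 has {3,4,5} → 2.
Cell (r3,c2): row 3 has {1,2,4}; column 2 has {5} → 3.
Cell (r3,c3): row 3 has {1,2,3,4}; column 3 has {1} → 5.
Cell (r4,c3): row 4 has {3,4}; column 3 has {1,5} → 2.
Cell (r1,c3): row 1 has {3,5}; column 3 has {1,2,5} → 4.
Cell (r1,c4): row 1 has {3,4,5}; column 4 has {2,3,4,5} → 1.
Cell (r2,c1): row 2 has {1,2,5}; column 1 has {1,3} → 4.
Cell (r2,c3): row 2 has {1,2,4,5}; column 3 has {1,2,4,5} → 3.
Cell (r4,c1): row 4 has {2,3,4}; column 1 has {1,3,4} → 5.
Cell (r4,c2): row 4 has {2,3,4,5}; column 2 has {3,5} → 1.
Cell (r5,c1): row 5 has {1,3,5}; column 1 has {1,3,4,5} → 2.
Cell (r5,c2): row 5 has {1,2,3,5}; column 2 has {1,3,5} → 4.
Cell (r1,c2): row 1 has {1,3,4,5}; column 2 has {1,3,4,5} → 2.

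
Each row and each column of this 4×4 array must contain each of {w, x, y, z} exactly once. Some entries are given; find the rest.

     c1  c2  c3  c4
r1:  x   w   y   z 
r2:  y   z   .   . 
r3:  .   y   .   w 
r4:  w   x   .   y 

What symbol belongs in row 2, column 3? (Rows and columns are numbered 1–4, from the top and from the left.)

w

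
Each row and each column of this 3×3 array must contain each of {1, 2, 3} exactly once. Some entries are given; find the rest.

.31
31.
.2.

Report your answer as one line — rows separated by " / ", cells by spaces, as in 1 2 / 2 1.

2 3 1 / 3 1 2 / 1 2 3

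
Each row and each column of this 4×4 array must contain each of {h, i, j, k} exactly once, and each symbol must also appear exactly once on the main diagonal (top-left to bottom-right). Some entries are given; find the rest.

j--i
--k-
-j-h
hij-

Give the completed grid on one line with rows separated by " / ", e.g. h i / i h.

row 1 has {i,j}; column 3 has {j,k} — only h is left for (r1,c3).
row 2 has {k}; column 1 has {h,j} — only i is left for (r2,c1).
row 2 has {i,k}; column 2 has {i,j}; the diagonal has {j} — only h is left for (r2,c2).
row 2 has {h,i,k}; column 4 has {h,i} — only j is left for (r2,c4).
row 3 has {h,j}; column 1 has {h,i,j} — only k is left for (r3,c1).
row 3 has {h,j,k}; column 3 has {h,j,k}; the diagonal has {h,j} — only i is left for (r3,c3).
row 4 has {h,i,j}; column 4 has {h,i,j}; the diagonal has {h,i,j} — only k is left for (r4,c4).
row 1 has {h,i,j}; column 2 has {h,i,j} — only k is left for (r1,c2).

j k h i / i h k j / k j i h / h i j k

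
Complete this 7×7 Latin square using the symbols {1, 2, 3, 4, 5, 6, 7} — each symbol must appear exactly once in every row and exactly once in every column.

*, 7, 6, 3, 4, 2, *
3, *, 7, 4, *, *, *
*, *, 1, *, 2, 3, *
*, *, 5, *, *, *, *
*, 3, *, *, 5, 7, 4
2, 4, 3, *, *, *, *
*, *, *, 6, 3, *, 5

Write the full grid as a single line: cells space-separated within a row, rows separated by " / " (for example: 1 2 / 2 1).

5 7 6 3 4 2 1 / 3 1 7 4 6 5 2 / 4 5 1 7 2 3 6 / 1 6 5 2 7 4 3 / 6 3 2 1 5 7 4 / 2 4 3 5 1 6 7 / 7 2 4 6 3 1 5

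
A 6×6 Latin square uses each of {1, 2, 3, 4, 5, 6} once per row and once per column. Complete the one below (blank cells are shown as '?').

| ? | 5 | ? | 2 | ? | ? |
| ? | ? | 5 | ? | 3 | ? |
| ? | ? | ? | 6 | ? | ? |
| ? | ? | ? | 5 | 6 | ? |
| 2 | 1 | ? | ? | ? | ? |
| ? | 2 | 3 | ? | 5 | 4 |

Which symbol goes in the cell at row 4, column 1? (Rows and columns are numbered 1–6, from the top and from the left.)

(r5,c5) = 4
(r6,c4) = 1
(r1,c5) = 1
(r2,c4) = 4
(r3,c5) = 2
(r5,c3) = 6
(r5,c4) = 3
(r5,c6) = 5
(r6,c1) = 6
(r1,c3) = 4
(r2,c1) = 1
(r2,c2) = 6
(r2,c6) = 2
(r3,c3) = 1
(r3,c6) = 3
(r4,c3) = 2
(r4,c6) = 1
(r1,c1) = 3
(r1,c6) = 6
(r3,c2) = 4
(r4,c1) = 4

4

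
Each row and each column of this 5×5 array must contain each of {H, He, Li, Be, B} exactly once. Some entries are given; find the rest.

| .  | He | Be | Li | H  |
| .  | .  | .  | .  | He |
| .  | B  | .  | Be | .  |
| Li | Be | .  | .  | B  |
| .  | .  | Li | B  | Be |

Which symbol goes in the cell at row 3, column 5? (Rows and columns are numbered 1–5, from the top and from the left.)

Li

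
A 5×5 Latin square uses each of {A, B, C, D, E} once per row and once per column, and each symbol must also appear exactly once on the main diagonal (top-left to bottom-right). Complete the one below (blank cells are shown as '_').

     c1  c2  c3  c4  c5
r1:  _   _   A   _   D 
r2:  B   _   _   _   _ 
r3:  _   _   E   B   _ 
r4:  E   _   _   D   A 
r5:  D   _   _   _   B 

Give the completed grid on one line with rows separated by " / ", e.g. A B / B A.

row 1 has {A,D}; column 1 has {B,D,E}; the diagonal has {B,D,E} — only C is left for (r1,c1).
row 1 has {A,C,D}; column 4 has {B,D} — only E is left for (r1,c4).
row 2 has {B}; column 2 is empty so far; the diagonal has {B,C,D,E} — only A is left for (r2,c2).
row 2 has {A,B}; column 4 has {B,D,E} — only C is left for (r2,c4).
row 2 has {A,B,C}; column 5 has {A,B,D} — only E is left for (r2,c5).
row 3 has {B,E}; column 1 has {B,C,D,E} — only A is left for (r3,c1).
row 3 has {A,B,E}; column 5 has {A,B,D,E} — only C is left for (r3,c5).
row 5 has {B,D}; column 3 has {A,E} — only C is left for (r5,c3).
row 5 has {B,C,D}; column 4 has {B,C,D,E} — only A is left for (r5,c4).
row 1 has {A,C,D,E}; column 2 has {A} — only B is left for (r1,c2).
row 2 has {A,B,C,E}; column 3 has {A,C,E} — only D is left for (r2,c3).
row 3 has {A,B,C,E}; column 2 has {A,B} — only D is left for (r3,c2).
row 4 has {A,D,E}; column 2 has {A,B,D} — only C is left for (r4,c2).
row 4 has {A,C,D,E}; column 3 has {A,C,D,E} — only B is left for (r4,c3).
row 5 has {A,B,C,D}; column 2 has {A,B,C,D} — only E is left for (r5,c2).

C B A E D / B A D C E / A D E B C / E C B D A / D E C A B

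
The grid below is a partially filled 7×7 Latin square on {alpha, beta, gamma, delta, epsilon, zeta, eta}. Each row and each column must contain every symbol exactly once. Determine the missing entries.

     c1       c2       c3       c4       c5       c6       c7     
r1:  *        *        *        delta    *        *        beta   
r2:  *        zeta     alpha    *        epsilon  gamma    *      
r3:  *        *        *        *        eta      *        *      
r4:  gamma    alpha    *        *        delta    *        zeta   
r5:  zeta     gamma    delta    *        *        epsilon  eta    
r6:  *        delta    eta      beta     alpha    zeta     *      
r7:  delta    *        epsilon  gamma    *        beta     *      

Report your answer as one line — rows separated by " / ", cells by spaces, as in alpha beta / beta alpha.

(r2,c4) = eta
(r2,c7) = delta
(r4,c3) = beta
(r4,c4) = epsilon
(r4,c6) = eta
(r5,c4) = alpha
(r5,c5) = beta
(r6,c1) = epsilon
(r6,c7) = gamma
(r7,c2) = eta
(r7,c5) = zeta
(r7,c7) = alpha
(r1,c2) = epsilon
(r1,c5) = gamma
(r1,c6) = alpha
(r2,c1) = beta
(r3,c1) = alpha
(r3,c2) = beta
(r3,c4) = zeta
(r3,c6) = delta
(r3,c7) = epsilon
(r1,c1) = eta
(r1,c3) = zeta
(r3,c3) = gamma

eta epsilon zeta delta gamma alpha beta / beta zeta alpha eta epsilon gamma delta / alpha beta gamma zeta eta delta epsilon / gamma alpha beta epsilon delta eta zeta / zeta gamma delta alpha beta epsilon eta / epsilon delta eta beta alpha zeta gamma / delta eta epsilon gamma zeta beta alpha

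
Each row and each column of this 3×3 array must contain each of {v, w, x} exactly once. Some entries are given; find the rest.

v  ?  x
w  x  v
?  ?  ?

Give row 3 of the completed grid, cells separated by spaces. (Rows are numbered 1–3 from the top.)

x v w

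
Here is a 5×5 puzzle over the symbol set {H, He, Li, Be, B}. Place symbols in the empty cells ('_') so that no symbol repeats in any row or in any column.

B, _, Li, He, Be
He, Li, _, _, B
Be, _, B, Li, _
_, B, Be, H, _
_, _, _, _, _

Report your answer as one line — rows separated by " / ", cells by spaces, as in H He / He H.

B H Li He Be / He Li H Be B / Be He B Li H / Li B Be H He / H Be He B Li

(r1,c2) = H
(r2,c3) = H
(r2,c4) = Be
(r3,c2) = He
(r3,c5) = H
(r4,c1) = Li
(r4,c5) = He
(r5,c1) = H
(r5,c2) = Be
(r5,c3) = He
(r5,c4) = B
(r5,c5) = Li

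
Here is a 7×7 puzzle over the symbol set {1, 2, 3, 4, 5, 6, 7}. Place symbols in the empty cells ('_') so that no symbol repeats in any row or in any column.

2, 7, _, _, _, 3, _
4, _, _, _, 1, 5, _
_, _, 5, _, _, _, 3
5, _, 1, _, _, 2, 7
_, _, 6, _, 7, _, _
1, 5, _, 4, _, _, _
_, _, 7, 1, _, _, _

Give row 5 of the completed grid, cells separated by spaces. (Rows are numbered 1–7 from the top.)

3 2 6 5 7 1 4

(r1,c3) = 4
(r5,c1) = 3
(r7,c1) = 6
(r7,c6) = 4
(r3,c1) = 7
(r5,c6) = 1
(r3,c6) = 6
(r6,c6) = 7
(r3,c4) = 2
(r3,c5) = 4
(r5,c4) = 5
(r1,c4) = 6
(r1,c5) = 5
(r1,c7) = 1
(r3,c2) = 1
(r4,c4) = 3
(r4,c5) = 6
(r2,c4) = 7
(r4,c2) = 4
(r5,c2) = 2
(r5,c7) = 4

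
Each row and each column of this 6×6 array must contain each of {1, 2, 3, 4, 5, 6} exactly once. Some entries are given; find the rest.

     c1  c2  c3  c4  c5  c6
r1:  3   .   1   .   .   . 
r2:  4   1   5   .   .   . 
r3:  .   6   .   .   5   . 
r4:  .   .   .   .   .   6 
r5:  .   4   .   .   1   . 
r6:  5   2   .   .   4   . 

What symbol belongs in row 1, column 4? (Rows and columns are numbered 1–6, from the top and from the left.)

(r1,c2) = 5
(r4,c2) = 3
(r4,c5) = 2
(r1,c5) = 6
(r2,c5) = 3
(r2,c6) = 2
(r4,c1) = 1
(r4,c3) = 4
(r4,c4) = 5
(r1,c6) = 4
(r2,c4) = 6
(r3,c1) = 2
(r3,c3) = 3
(r3,c6) = 1
(r5,c1) = 6
(r5,c3) = 2
(r5,c4) = 3
(r5,c6) = 5
(r6,c3) = 6
(r6,c4) = 1
(r6,c6) = 3
(r1,c4) = 2

2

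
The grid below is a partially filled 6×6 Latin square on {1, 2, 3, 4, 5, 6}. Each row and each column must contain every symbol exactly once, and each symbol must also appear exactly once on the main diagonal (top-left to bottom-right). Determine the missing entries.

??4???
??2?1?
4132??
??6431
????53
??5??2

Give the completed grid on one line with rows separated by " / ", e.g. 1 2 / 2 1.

1 5 4 3 2 6 / 3 6 2 5 1 4 / 4 1 3 2 6 5 / 5 2 6 4 3 1 / 2 4 1 6 5 3 / 6 3 5 1 4 2

At row 2, column 2: row 2 has {1,2}; column 2 has {1}; the diagonal has {2,3,4,5}; that leaves 6.
At row 3, column 5: row 3 has {1,2,3,4}; column 5 has {1,3,5}; that leaves 6.
At row 3, column 6: row 3 has {1,2,3,4,6}; column 6 has {1,2,3}; that leaves 5.
At row 5, column 3: row 5 has {3,5}; column 3 has {2,3,4,5,6}; that leaves 1.
At row 5, column 4: row 5 has {1,3,5}; column 4 has {2,4}; that leaves 6.
At row 6, column 5: row 6 has {2,5}; column 5 has {1,3,5,6}; that leaves 4.
At row 1, column 1: row 1 has {4}; column 1 has {4}; the diagonal has {2,3,4,5,6}; that leaves 1.
At row 1, column 5: row 1 has {1,4}; column 5 has {1,3,4,5,6}; that leaves 2.
At row 1, column 6: row 1 has {1,2,4}; column 6 has {1,2,3,5}; that leaves 6.
At row 2, column 6: row 2 has {1,2,6}; column 6 has {1,2,3,5,6}; that leaves 4.
At row 5, column 1: row 5 has {1,3,5,6}; column 1 has {1,4}; that leaves 2.
At row 5, column 2: row 5 has {1,2,3,5,6}; column 2 has {1,6}; that leaves 4.
At row 6, column 2: row 6 has {2,4,5}; column 2 has {1,4,6}; that leaves 3.
At row 6, column 4: row 6 has {2,3,4,5}; column 4 has {2,4,6}; that leaves 1.
At row 1, column 2: row 1 has {1,2,4,6}; column 2 has {1,3,4,6}; that leaves 5.
At row 1, column 4: row 1 has {1,2,4,5,6}; column 4 has {1,2,4,6}; that leaves 3.
At row 2, column 4: row 2 has {1,2,4,6}; column 4 has {1,2,3,4,6}; that leaves 5.
At row 4, column 1: row 4 has {1,3,4,6}; column 1 has {1,2,4}; that leaves 5.
At row 4, column 2: row 4 has {1,3,4,5,6}; column 2 has {1,3,4,5,6}; that leaves 2.
At row 6, column 1: row 6 has {1,2,3,4,5}; column 1 has {1,2,4,5}; that leaves 6.
At row 2, column 1: row 2 has {1,2,4,5,6}; column 1 has {1,2,4,5,6}; that leaves 3.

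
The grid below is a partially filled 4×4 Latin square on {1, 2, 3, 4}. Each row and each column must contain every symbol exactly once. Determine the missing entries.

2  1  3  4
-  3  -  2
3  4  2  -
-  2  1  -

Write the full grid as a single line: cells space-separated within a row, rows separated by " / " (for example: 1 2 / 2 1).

2 1 3 4 / 1 3 4 2 / 3 4 2 1 / 4 2 1 3

(r2,c3) = 4
(r3,c4) = 1
(r4,c1) = 4
(r4,c4) = 3
(r2,c1) = 1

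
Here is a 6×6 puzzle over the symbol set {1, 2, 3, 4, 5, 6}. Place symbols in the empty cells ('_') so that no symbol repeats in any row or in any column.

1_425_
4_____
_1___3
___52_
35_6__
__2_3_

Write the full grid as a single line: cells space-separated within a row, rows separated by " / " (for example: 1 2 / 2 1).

1 3 4 2 5 6 / 4 2 6 3 1 5 / 2 1 5 4 6 3 / 6 4 3 5 2 1 / 3 5 1 6 4 2 / 5 6 2 1 3 4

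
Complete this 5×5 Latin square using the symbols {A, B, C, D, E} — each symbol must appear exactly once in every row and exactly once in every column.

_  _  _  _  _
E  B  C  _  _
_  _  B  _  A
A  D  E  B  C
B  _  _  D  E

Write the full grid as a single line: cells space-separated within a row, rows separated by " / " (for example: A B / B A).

row 2 has {B,C,E}; column 4 has {B,D} — only A is left for (r2,c4).
row 2 has {A,B,C,E}; column 5 has {A,C,E} — only D is left for (r2,c5).
row 5 has {B,D,E}; column 3 has {B,C,E} — only A is left for (r5,c3).
row 1 is empty so far; column 3 has {A,B,C,E} — only D is left for (r1,c3).
row 1 has {D}; column 5 has {A,C,D,E} — only B is left for (r1,c5).
row 5 has {A,B,D,E}; column 2 has {B,D} — only C is left for (r5,c2).
row 1 has {B,D}; column 1 has {A,B,E} — only C is left for (r1,c1).
row 1 has {B,C,D}; column 4 has {A,B,D} — only E is left for (r1,c4).
row 3 has {A,B}; column 1 has {A,B,C,E} — only D is left for (r3,c1).
row 3 has {A,B,D}; column 2 has {B,C,D} — only E is left for (r3,c2).
row 3 has {A,B,D,E}; column 4 has {A,B,D,E} — only C is left for (r3,c4).
row 1 has {B,C,D,E}; column 2 has {B,C,D,E} — only A is left for (r1,c2).

C A D E B / E B C A D / D E B C A / A D E B C / B C A D E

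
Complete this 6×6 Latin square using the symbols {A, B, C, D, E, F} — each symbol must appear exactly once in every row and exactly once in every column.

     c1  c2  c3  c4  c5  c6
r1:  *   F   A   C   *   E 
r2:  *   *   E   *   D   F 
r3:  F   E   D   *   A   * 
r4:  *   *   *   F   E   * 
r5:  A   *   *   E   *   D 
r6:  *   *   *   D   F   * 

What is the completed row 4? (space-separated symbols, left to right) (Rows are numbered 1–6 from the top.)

C D B F E A

(r1,c5) = B
(r3,c4) = B
(r3,c6) = C
(r5,c5) = C
(r1,c1) = D
(r2,c4) = A
(r5,c2) = B
(r5,c3) = F
(r2,c2) = C
(r6,c2) = A
(r6,c6) = B
(r2,c1) = B
(r4,c1) = C
(r4,c2) = D
(r4,c3) = B
(r4,c6) = A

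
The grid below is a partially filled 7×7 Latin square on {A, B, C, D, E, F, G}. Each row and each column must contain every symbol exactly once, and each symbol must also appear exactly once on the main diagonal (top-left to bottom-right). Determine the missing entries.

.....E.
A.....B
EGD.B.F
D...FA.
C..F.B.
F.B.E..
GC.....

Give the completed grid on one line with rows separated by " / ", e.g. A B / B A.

B D F G C E A / A F C E G D B / E G D A B C F / D B E C F A G / C E G F A B D / F A B D E G C / G C A B D F E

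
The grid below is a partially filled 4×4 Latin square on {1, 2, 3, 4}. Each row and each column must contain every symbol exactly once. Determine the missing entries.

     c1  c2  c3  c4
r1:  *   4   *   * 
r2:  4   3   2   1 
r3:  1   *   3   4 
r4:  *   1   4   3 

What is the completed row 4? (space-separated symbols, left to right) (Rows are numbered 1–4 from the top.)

2 1 4 3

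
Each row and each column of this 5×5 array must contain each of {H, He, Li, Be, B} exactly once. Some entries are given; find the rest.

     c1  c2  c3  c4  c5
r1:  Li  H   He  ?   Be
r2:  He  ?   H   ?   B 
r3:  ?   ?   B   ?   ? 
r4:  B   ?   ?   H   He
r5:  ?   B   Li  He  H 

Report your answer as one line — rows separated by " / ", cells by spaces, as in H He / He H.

Li H He B Be / He Be H Li B / H He B Be Li / B Li Be H He / Be B Li He H

(r1,c4) = B
(r3,c5) = Li
(r4,c3) = Be
(r5,c1) = Be
(r3,c1) = H
(r3,c4) = Be
(r4,c2) = Li
(r2,c2) = Be
(r2,c4) = Li
(r3,c2) = He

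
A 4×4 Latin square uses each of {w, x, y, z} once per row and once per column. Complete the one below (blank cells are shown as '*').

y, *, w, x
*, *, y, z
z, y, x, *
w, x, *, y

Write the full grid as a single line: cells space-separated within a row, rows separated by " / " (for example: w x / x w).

(r1,c2) = z
(r2,c1) = x
(r2,c2) = w
(r3,c4) = w
(r4,c3) = z

y z w x / x w y z / z y x w / w x z y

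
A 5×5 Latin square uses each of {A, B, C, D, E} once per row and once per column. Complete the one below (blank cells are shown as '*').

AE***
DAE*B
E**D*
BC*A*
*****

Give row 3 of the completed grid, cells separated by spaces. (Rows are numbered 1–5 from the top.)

row 2 has {A,B,D,E}; column 4 has {A,D} — only C is left for (r2,c4).
row 3 has {D,E}; column 2 has {A,C,E} — only B is left for (r3,c2).
row 4 has {A,B,C}; column 3 has {E} — only D is left for (r4,c3).
row 4 has {A,B,C,D}; column 5 has {B} — only E is left for (r4,c5).
row 5 is empty so far; column 1 has {A,B,D,E} — only C is left for (r5,c1).
row 5 has {C}; column 2 has {A,B,C,E} — only D is left for (r5,c2).
row 5 has {C,D}; column 5 has {B,E} — only A is left for (r5,c5).
row 1 has {A,E}; column 4 has {A,C,D} — only B is left for (r1,c4).
row 3 has {B,D,E}; column 5 has {A,B,E} — only C is left for (r3,c5).
row 5 has {A,C,D}; column 3 has {D,E} — only B is left for (r5,c3).
row 5 has {A,B,C,D}; column 4 has {A,B,C,D} — only E is left for (r5,c4).
row 1 has {A,B,E}; column 3 has {B,D,E} — only C is left for (r1,c3).
row 1 has {A,B,C,E}; column 5 has {A,B,C,E} — only D is left for (r1,c5).
row 3 has {B,C,D,E}; column 3 has {B,C,D,E} — only A is left for (r3,c3).

E B A D C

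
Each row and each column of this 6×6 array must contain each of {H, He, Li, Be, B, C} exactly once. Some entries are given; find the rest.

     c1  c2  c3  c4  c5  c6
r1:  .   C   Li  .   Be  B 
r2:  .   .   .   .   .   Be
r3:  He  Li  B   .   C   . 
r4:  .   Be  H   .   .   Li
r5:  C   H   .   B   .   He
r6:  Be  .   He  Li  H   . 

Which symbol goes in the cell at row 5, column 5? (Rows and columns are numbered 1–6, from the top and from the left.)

At row 1, column 1: row 1 has {Li,Be,B,C}; column 1 has {He,Be,C}; that leaves H.
At row 1, column 4: row 1 has {H,Li,Be,B,C}; column 4 has {Li,B}; that leaves He.
At row 2, column 3: row 2 has {Be}; column 3 has {H,He,Li,B}; that leaves C.
At row 2, column 4: row 2 has {Be,C}; column 4 has {He,Li,B}; that leaves H.
At row 3, column 4: row 3 has {He,Li,B,C}; column 4 has {H,He,Li,B}; that leaves Be.
At row 3, column 6: row 3 has {He,Li,Be,B,C}; column 6 has {He,Li,Be,B}; that leaves H.
At row 4, column 1: row 4 has {H,Li,Be}; column 1 has {H,He,Be,C}; that leaves B.
At row 4, column 4: row 4 has {H,Li,Be,B}; column 4 has {H,He,Li,Be,B}; that leaves C.
At row 4, column 5: row 4 has {H,Li,Be,B,C}; column 5 has {H,Be,C}; that leaves He.
At row 5, column 3: row 5 has {H,He,B,C}; column 3 has {H,He,Li,B,C}; that leaves Be.
At row 5, column 5: row 5 has {H,He,Be,B,C}; column 5 has {H,He,Be,C}; that leaves Li.

Li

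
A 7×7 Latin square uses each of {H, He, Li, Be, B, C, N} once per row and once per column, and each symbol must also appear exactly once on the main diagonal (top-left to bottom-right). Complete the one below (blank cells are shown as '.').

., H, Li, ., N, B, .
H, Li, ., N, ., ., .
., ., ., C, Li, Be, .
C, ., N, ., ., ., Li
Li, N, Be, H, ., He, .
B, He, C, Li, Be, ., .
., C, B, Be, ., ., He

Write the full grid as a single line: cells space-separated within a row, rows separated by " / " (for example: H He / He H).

Be H Li He N B C / H Li He N B C Be / He B H C Li Be N / C Be N B He H Li / Li N Be H C He B / B He C Li Be N H / N C B Be H Li He

(r1,c1): row 1 has {H,Li,B,N}; column 1 has {H,Li,B,C}; the diagonal has {He,Li}, so it must be Be.
(r1,c4): row 1 has {H,Li,Be,B,N}; column 4 has {H,Li,Be,C,N}, so it must be He.
(r1,c7): row 1 has {H,He,Li,Be,B,N}; column 7 has {He,Li}, so it must be C.
(r2,c3): row 2 has {H,Li,N}; column 3 has {Li,Be,B,C,N}, so it must be He.
(r2,c6): row 2 has {H,He,Li,N}; column 6 has {He,Be,B}, so it must be C.
(r3,c2): row 3 has {Li,Be,C}; column 2 has {H,He,Li,C,N}, so it must be B.
(r3,c3): row 3 has {Li,Be,B,C}; column 3 has {He,Li,Be,B,C,N}; the diagonal has {He,Li,Be}, so it must be H.
(r3,c7): row 3 has {H,Li,Be,B,C}; column 7 has {He,Li,C}, so it must be N.
(r4,c2): row 4 has {Li,C,N}; column 2 has {H,He,Li,B,C,N}, so it must be Be.
(r4,c4): row 4 has {Li,Be,C,N}; column 4 has {H,He,Li,Be,C,N}; the diagonal has {H,He,Li,Be}, so it must be B.
(r4,c6): row 4 has {Li,Be,B,C,N}; column 6 has {He,Be,B,C}, so it must be H.
(r5,c5): row 5 has {H,He,Li,Be,N}; column 5 has {Li,Be,N}; the diagonal has {H,He,Li,Be,B}, so it must be C.
(r5,c7): row 5 has {H,He,Li,Be,C,N}; column 7 has {He,Li,C,N}, so it must be B.
(r6,c6): row 6 has {He,Li,Be,B,C}; column 6 has {H,He,Be,B,C}; the diagonal has {H,He,Li,Be,B,C}, so it must be N.
(r6,c7): row 6 has {He,Li,Be,B,C,N}; column 7 has {He,Li,B,C,N}, so it must be H.
(r7,c1): row 7 has {He,Be,B,C}; column 1 has {H,Li,Be,B,C}, so it must be N.
(r7,c5): row 7 has {He,Be,B,C,N}; column 5 has {Li,Be,C,N}, so it must be H.
(r7,c6): row 7 has {H,He,Be,B,C,N}; column 6 has {H,He,Be,B,C,N}, so it must be Li.
(r2,c5): row 2 has {H,He,Li,C,N}; column 5 has {H,Li,Be,C,N}, so it must be B.
(r2,c7): row 2 has {H,He,Li,B,C,N}; column 7 has {H,He,Li,B,C,N}, so it must be Be.
(r3,c1): row 3 has {H,Li,Be,B,C,N}; column 1 has {H,Li,Be,B,C,N}, so it must be He.
(r4,c5): row 4 has {H,Li,Be,B,C,N}; column 5 has {H,Li,Be,B,C,N}, so it must be He.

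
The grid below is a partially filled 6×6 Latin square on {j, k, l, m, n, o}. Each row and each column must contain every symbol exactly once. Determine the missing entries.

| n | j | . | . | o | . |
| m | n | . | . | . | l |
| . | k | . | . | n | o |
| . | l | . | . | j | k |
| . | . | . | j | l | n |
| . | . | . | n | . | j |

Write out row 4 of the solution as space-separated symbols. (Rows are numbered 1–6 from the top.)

o l n m j k

(r1,c6) = m
(r2,c5) = k
(r4,c1) = o
(r4,c4) = m
(r5,c1) = k
(r6,c1) = l
(r6,c5) = m
(r2,c4) = o
(r3,c1) = j
(r3,c4) = l
(r4,c3) = n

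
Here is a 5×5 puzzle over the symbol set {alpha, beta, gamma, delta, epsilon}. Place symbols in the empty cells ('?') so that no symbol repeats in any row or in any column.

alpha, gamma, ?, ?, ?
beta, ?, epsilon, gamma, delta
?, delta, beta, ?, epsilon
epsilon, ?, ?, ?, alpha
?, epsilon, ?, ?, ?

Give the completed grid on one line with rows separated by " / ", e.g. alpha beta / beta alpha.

alpha gamma delta epsilon beta / beta alpha epsilon gamma delta / gamma delta beta alpha epsilon / epsilon beta gamma delta alpha / delta epsilon alpha beta gamma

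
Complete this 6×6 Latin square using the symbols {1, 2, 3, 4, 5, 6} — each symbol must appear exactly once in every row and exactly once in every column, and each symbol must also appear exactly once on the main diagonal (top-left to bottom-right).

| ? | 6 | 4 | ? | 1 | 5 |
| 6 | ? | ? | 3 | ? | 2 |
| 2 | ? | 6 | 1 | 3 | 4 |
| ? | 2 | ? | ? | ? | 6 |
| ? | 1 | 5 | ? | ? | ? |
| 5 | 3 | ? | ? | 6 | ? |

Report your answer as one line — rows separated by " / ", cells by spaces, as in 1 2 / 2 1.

3 6 4 2 1 5 / 6 4 1 3 5 2 / 2 5 6 1 3 4 / 1 2 3 5 4 6 / 4 1 5 6 2 3 / 5 3 2 4 6 1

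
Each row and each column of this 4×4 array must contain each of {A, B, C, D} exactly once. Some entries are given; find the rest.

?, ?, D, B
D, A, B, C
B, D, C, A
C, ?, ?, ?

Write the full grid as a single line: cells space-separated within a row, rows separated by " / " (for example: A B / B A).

A C D B / D A B C / B D C A / C B A D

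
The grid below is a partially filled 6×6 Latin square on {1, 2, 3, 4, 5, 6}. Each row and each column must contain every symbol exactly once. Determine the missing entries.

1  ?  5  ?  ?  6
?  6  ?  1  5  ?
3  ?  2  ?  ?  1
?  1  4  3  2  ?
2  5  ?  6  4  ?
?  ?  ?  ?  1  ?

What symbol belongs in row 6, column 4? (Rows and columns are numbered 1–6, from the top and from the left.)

2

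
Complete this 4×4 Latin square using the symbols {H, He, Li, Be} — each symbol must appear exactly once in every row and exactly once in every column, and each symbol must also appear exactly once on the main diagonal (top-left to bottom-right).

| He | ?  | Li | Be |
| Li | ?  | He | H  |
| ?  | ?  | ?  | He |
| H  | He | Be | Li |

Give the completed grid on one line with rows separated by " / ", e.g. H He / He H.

row 1 has {He,Li,Be}; column 2 has {He} — only H is left for (r1,c2).
row 2 has {H,He,Li}; column 2 has {H,He}; the diagonal has {He,Li} — only Be is left for (r2,c2).
row 3 has {He}; column 1 has {H,He,Li} — only Be is left for (r3,c1).
row 3 has {He,Be}; column 2 has {H,He,Be} — only Li is left for (r3,c2).
row 3 has {He,Li,Be}; column 3 has {He,Li,Be}; the diagonal has {He,Li,Be} — only H is left for (r3,c3).

He H Li Be / Li Be He H / Be Li H He / H He Be Li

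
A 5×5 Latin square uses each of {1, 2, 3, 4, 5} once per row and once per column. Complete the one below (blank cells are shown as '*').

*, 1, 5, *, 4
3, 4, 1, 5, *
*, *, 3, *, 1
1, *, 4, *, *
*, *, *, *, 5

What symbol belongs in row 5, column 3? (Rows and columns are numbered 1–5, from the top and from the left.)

2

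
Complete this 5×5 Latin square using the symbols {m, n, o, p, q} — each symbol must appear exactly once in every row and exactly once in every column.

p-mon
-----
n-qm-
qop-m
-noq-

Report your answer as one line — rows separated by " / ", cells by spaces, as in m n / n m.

p q m o n / o m n p q / n p q m o / q o p n m / m n o q p

(r1,c2): row 1 has {m,n,o,p}; column 2 has {n,o}, so it must be q.
(r2,c3): row 2 is empty so far; column 3 has {m,o,p,q}, so it must be n.
(r2,c4): row 2 has {n}; column 4 has {m,o,q}, so it must be p.
(r3,c2): row 3 has {m,n,q}; column 2 has {n,o,q}, so it must be p.
(r3,c5): row 3 has {m,n,p,q}; column 5 has {m,n}, so it must be o.
(r4,c4): row 4 has {m,o,p,q}; column 4 has {m,o,p,q}, so it must be n.
(r5,c1): row 5 has {n,o,q}; column 1 has {n,p,q}, so it must be m.
(r5,c5): row 5 has {m,n,o,q}; column 5 has {m,n,o}, so it must be p.
(r2,c1): row 2 has {n,p}; column 1 has {m,n,p,q}, so it must be o.
(r2,c2): row 2 has {n,o,p}; column 2 has {n,o,p,q}, so it must be m.
(r2,c5): row 2 has {m,n,o,p}; column 5 has {m,n,o,p}, so it must be q.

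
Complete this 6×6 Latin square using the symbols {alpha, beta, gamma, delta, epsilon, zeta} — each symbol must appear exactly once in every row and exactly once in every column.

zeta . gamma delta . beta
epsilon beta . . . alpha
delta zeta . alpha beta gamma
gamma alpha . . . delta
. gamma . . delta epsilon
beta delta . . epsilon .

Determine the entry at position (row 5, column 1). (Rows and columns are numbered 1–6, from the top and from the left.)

alpha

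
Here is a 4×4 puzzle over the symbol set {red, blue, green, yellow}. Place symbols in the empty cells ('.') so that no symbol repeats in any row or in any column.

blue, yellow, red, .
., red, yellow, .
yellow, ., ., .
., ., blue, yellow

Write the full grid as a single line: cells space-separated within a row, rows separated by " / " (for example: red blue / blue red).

blue yellow red green / green red yellow blue / yellow blue green red / red green blue yellow

row 1 has {red,blue,yellow}; column 4 has {yellow} — only green is left for (r1,c4).
row 2 has {red,yellow}; column 1 has {blue,yellow} — only green is left for (r2,c1).
row 2 has {red,green,yellow}; column 4 has {green,yellow} — only blue is left for (r2,c4).
row 3 has {yellow}; column 3 has {red,blue,yellow} — only green is left for (r3,c3).
row 3 has {green,yellow}; column 4 has {blue,green,yellow} — only red is left for (r3,c4).
row 4 has {blue,yellow}; column 1 has {blue,green,yellow} — only red is left for (r4,c1).
row 4 has {red,blue,yellow}; column 2 has {red,yellow} — only green is left for (r4,c2).
row 3 has {red,green,yellow}; column 2 has {red,green,yellow} — only blue is left for (r3,c2).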